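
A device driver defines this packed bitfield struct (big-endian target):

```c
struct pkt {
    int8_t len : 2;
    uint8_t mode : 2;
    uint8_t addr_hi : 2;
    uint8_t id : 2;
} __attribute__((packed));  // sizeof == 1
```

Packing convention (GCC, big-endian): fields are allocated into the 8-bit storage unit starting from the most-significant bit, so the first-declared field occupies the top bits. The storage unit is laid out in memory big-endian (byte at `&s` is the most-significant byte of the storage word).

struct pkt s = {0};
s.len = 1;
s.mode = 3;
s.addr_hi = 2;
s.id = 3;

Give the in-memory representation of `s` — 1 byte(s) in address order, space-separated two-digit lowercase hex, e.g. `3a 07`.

len (2b) val=1 bits=0x1 at bit 6: 0x40
mode (2b) val=3 bits=0x3 at bit 4: 0x70
addr_hi (2b) val=2 bits=0x2 at bit 2: 0x78
id (2b) val=3 bits=0x3 at bit 0: 0x7b
word = 0x7b → big-endian bytes:
  [0]=0x7b

7b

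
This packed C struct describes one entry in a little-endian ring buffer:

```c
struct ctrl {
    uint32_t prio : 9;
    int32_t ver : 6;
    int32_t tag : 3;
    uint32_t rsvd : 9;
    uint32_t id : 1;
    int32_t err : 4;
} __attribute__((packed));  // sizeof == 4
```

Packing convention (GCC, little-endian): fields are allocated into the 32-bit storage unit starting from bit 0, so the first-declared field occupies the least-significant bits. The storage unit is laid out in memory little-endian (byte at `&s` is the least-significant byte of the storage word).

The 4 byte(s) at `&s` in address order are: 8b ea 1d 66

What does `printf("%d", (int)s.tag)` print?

[0]=0x8b [1]=0xea [2]=0x1d [3]=0x66 (little-endian) → word 0x661dea8b
prio [0+:9] = (word>>0) & 0x1ff = 139
ver [9+:6] = (word>>9) & 0x3f = 53
tag [15+:3] = (word>>15) & 0x7 = 3  ←
rsvd [18+:9] = (word>>18) & 0x1ff = 391
id [27+:1] = (word>>27) & 0x1 = 0
err [28+:4] = (word>>28) & 0xf = 6
tag signed 3b, MSB=0: value = 3

3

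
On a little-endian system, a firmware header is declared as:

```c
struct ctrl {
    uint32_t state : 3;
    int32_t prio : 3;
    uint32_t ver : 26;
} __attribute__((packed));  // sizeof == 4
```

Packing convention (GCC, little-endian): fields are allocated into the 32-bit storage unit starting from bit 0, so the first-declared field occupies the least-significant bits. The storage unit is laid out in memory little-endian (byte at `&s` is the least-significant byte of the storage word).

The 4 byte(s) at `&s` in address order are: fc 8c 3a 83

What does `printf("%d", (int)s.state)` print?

4

[0]=0xfc [1]=0x8c [2]=0x3a [3]=0x83 (little-endian) → word 0x833a8cfc
state [0+:3] = (word>>0) & 0x7 = 4  ←
prio [3+:3] = (word>>3) & 0x7 = 7
ver [6+:26] = (word>>6) & 0x3ffffff = 34400819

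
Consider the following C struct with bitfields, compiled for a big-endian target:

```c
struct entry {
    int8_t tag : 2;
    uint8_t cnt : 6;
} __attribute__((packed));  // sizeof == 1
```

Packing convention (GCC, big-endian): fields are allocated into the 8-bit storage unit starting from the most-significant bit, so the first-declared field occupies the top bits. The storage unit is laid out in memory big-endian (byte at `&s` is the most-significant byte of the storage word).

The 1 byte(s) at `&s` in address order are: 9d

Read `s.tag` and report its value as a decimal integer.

-2

[0]=0x9d (big-endian) → word 0x9d
tag:2 @ bit 6 → (0x9d>>6)&0x3 = 0x2  ←
cnt:6 @ bit 0 → (0x9d>>0)&0x3f = 0x1d
tag signed 2b, MSB=1: 2 - 4 = -2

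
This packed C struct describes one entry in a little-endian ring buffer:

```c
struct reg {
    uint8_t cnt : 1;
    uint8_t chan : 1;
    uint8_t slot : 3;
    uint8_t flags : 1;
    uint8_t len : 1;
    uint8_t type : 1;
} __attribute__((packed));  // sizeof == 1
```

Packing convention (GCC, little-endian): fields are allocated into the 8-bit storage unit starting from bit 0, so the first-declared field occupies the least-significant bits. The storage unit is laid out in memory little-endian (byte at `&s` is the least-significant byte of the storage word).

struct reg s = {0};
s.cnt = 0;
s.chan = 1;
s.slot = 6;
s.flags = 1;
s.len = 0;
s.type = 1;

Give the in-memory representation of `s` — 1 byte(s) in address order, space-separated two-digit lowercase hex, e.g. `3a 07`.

[0+:1] cnt=0 & 0x1 = 0x0; word=0x00
[1+:1] chan=1 & 0x1 = 0x1; word=0x02
[2+:3] slot=6 & 0x7 = 0x6; word=0x1a
[5+:1] flags=1 & 0x1 = 0x1; word=0x3a
[6+:1] len=0 & 0x1 = 0x0; word=0x3a
[7+:1] type=1 & 0x1 = 0x1; word=0xba
word = 0xba → little-endian bytes:
  [0]=0xba

ba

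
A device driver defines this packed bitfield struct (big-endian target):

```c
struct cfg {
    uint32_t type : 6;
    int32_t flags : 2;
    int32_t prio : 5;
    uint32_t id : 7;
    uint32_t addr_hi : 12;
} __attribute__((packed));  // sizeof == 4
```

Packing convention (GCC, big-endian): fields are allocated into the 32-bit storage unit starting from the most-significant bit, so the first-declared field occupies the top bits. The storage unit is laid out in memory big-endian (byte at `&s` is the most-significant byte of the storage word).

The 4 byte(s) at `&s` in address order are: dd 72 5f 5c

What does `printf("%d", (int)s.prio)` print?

[0]=0xdd [1]=0x72 [2]=0x5f [3]=0x5c (big-endian) → word 0xdd725f5c
type [26+:6] = (word>>26) & 0x3f = 55
flags [24+:2] = (word>>24) & 0x3 = 1
prio [19+:5] = (word>>19) & 0x1f = 14  ←
id [12+:7] = (word>>12) & 0x7f = 37
addr_hi [0+:12] = (word>>0) & 0xfff = 3932
prio signed 5b, MSB=0: value = 14

14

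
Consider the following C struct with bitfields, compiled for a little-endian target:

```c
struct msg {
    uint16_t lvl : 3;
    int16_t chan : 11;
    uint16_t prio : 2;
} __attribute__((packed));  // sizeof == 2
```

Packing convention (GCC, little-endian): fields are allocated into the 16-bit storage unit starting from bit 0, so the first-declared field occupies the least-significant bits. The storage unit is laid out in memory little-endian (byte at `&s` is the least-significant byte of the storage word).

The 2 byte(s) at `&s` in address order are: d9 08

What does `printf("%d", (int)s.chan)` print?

[0]=0xd9 [1]=0x08 (little-endian) → word 0x08d9
lvl:3 @ bit 0 → (0x08d9>>0)&0x7 = 0x1
chan:11 @ bit 3 → (0x08d9>>3)&0x7ff = 0x11b  ←
prio:2 @ bit 14 → (0x08d9>>14)&0x3 = 0x0
chan signed 11b, MSB=0: value = 283

283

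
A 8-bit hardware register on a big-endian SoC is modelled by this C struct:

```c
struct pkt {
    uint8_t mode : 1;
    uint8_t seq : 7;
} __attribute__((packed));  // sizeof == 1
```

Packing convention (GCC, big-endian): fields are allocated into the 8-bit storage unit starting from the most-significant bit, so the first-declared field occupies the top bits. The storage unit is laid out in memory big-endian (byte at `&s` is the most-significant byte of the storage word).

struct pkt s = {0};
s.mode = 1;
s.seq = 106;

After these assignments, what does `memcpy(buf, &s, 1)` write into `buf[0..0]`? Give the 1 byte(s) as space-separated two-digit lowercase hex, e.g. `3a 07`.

mode (1b) val=1 bits=0x1 at bit 7: 0x80
seq (7b) val=106 bits=0x6a at bit 0: 0xea
word = 0xea → big-endian bytes:
  [0]=0xea

ea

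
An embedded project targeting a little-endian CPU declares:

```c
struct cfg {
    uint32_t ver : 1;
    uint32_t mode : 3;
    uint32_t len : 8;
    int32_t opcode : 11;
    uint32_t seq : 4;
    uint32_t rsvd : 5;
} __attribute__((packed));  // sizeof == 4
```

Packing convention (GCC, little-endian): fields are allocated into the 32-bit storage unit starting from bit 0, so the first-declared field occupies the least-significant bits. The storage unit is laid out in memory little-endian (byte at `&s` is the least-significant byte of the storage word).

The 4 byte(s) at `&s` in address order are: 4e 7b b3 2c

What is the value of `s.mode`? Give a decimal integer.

[0]=0x4e [1]=0x7b [2]=0xb3 [3]=0x2c (little-endian) → word 0x2cb37b4e
ver [0+:1] = (word>>0) & 0x1 = 0
mode [1+:3] = (word>>1) & 0x7 = 7  ←
len [4+:8] = (word>>4) & 0xff = 180
opcode [12+:11] = (word>>12) & 0x7ff = 823
seq [23+:4] = (word>>23) & 0xf = 9
rsvd [27+:5] = (word>>27) & 0x1f = 5

7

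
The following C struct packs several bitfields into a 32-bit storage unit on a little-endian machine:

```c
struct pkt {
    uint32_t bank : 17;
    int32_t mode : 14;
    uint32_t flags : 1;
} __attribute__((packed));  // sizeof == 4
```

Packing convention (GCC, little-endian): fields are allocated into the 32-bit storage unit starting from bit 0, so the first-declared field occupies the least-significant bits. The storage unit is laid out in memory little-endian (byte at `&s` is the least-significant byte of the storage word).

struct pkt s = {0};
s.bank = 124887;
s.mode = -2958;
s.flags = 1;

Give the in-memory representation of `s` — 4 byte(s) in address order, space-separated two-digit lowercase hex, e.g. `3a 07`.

d7 e7 e5 e8

[0+:17] bank=124887 & 0x1ffff = 0x1e7d7; word=0x0001e7d7
[17+:14] mode=-2958 & 0x3fff = 0x3472; word=0x68e5e7d7
[31+:1] flags=1 & 0x1 = 0x1; word=0xe8e5e7d7
word = 0xe8e5e7d7 → little-endian bytes:
  [0]=0xd7  [1]=0xe7  [2]=0xe5  [3]=0xe8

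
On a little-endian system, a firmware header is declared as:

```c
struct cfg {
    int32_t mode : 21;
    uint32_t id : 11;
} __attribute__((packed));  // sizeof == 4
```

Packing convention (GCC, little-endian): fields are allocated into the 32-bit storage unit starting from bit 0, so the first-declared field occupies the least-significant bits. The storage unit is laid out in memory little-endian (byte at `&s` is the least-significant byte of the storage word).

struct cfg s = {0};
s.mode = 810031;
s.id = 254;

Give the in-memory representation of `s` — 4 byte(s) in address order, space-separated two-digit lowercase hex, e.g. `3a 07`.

mode (21b) val=810031 bits=0xc5c2f at bit 0: 0x000c5c2f
id (11b) val=254 bits=0xfe at bit 21: 0x1fcc5c2f
word = 0x1fcc5c2f → little-endian bytes:
  [0]=0x2f  [1]=0x5c  [2]=0xcc  [3]=0x1f

2f 5c cc 1f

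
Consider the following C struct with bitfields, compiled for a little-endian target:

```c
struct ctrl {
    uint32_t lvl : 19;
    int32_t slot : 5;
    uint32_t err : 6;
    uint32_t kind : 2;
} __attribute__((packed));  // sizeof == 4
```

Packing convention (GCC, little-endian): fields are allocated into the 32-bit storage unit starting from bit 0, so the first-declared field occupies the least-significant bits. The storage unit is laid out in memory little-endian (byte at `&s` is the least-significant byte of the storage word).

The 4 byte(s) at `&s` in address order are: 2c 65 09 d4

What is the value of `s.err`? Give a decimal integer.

20

[0]=0x2c [1]=0x65 [2]=0x09 [3]=0xd4 (little-endian) → word 0xd409652c
lvl [0+:19] = (word>>0) & 0x7ffff = 91436
slot [19+:5] = (word>>19) & 0x1f = 1
err [24+:6] = (word>>24) & 0x3f = 20  ←
kind [30+:2] = (word>>30) & 0x3 = 3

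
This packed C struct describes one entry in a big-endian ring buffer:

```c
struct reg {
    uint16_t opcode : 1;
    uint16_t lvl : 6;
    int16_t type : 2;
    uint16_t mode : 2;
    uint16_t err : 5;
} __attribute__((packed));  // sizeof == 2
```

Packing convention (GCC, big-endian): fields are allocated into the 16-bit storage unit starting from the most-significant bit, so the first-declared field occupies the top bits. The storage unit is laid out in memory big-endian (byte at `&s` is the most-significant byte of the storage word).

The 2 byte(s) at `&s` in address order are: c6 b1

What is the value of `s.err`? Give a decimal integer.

17

[0]=0xc6 [1]=0xb1 (big-endian) → word 0xc6b1
opcode [15+:1] = (word>>15) & 0x1 = 1
lvl [9+:6] = (word>>9) & 0x3f = 35
type [7+:2] = (word>>7) & 0x3 = 1
mode [5+:2] = (word>>5) & 0x3 = 1
err [0+:5] = (word>>0) & 0x1f = 17  ←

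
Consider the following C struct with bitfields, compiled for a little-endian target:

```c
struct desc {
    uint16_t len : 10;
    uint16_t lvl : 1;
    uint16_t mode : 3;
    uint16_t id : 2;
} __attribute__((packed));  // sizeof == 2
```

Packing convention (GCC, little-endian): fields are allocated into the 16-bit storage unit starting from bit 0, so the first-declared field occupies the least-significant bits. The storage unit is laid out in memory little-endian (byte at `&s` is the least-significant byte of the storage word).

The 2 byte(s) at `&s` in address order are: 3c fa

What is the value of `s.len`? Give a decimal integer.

[0]=0x3c [1]=0xfa (little-endian) → word 0xfa3c
len [0+:10] = (word>>0) & 0x3ff = 572  ←
lvl [10+:1] = (word>>10) & 0x1 = 0
mode [11+:3] = (word>>11) & 0x7 = 7
id [14+:2] = (word>>14) & 0x3 = 3

572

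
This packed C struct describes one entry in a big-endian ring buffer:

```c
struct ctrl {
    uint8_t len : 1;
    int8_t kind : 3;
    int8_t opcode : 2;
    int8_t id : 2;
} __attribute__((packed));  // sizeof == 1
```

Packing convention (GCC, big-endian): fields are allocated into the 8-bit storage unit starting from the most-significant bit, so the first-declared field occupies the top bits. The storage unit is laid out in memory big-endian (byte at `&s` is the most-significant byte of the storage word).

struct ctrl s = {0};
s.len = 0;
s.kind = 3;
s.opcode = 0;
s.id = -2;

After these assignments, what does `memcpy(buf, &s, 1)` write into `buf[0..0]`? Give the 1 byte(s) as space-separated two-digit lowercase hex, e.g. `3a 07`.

32

[7+:1] len=0 & 0x1 = 0x0; word=0x00
[4+:3] kind=3 & 0x7 = 0x3; word=0x30
[2+:2] opcode=0 & 0x3 = 0x0; word=0x30
[0+:2] id=-2 & 0x3 = 0x2; word=0x32
word = 0x32 → big-endian bytes:
  [0]=0x32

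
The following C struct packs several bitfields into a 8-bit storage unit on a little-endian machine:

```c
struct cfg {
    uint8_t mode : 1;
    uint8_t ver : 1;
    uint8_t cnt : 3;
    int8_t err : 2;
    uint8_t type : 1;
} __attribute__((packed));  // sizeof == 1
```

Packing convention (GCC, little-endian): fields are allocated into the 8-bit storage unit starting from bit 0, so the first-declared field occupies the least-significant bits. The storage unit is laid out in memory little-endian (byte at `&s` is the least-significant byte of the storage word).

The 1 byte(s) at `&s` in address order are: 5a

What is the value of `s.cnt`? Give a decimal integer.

[0]=0x5a (little-endian) → word 0x5a
mode [0+:1] = (word>>0) & 0x1 = 0
ver [1+:1] = (word>>1) & 0x1 = 1
cnt [2+:3] = (word>>2) & 0x7 = 6  ←
err [5+:2] = (word>>5) & 0x3 = 2
type [7+:1] = (word>>7) & 0x1 = 0

6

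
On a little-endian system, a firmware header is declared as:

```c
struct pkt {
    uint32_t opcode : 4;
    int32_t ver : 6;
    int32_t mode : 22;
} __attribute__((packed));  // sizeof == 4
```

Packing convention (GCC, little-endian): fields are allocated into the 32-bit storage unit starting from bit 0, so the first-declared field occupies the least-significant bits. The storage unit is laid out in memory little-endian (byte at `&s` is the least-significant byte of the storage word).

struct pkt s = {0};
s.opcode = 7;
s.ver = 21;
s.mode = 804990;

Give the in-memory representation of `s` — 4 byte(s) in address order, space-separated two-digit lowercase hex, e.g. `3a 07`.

57 f9 21 31

opcode:4 = 7 → 0x7 << 0 → word 0x00000007
ver:6 = 21 → 0x15 << 4 → word 0x00000157
mode:22 = 804990 → 0xc487e << 10 → word 0x3121f957
word = 0x3121f957 → little-endian bytes:
  [0]=0x57  [1]=0xf9  [2]=0x21  [3]=0x31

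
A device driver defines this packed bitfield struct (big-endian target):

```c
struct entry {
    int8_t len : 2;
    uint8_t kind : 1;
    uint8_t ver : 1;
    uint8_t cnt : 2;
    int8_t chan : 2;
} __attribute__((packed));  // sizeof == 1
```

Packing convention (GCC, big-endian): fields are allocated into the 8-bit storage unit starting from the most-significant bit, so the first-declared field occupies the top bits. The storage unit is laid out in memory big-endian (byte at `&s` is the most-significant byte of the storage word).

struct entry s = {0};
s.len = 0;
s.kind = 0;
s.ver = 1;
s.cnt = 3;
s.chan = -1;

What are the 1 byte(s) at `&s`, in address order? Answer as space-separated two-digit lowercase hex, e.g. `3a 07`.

len:2 = 0 → 0x0 << 6 → word 0x00
kind:1 = 0 → 0x0 << 5 → word 0x00
ver:1 = 1 → 0x1 << 4 → word 0x10
cnt:2 = 3 → 0x3 << 2 → word 0x1c
chan:2 = -1 → 0x3 << 0 → word 0x1f
word = 0x1f → big-endian bytes:
  [0]=0x1f

1f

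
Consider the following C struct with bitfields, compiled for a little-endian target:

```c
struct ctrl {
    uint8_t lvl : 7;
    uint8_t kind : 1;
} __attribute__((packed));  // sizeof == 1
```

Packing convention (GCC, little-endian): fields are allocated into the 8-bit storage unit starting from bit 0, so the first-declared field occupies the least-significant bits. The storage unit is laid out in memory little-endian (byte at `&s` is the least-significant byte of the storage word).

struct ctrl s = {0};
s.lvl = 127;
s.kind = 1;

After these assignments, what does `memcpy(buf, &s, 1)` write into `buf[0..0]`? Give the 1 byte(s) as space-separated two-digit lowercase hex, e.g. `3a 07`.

ff

[0+:7] lvl=127 & 0x7f = 0x7f; word=0x7f
[7+:1] kind=1 & 0x1 = 0x1; word=0xff
word = 0xff → little-endian bytes:
  [0]=0xff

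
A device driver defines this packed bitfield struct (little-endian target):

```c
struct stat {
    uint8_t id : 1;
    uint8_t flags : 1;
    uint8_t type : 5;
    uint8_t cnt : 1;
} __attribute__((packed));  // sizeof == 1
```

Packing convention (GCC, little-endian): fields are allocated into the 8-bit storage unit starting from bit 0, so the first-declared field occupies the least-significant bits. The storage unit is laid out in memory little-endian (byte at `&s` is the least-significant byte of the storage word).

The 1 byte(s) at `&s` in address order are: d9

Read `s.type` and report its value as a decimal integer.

22

[0]=0xd9 (little-endian) → word 0xd9
id:1 @ bit 0 → (0xd9>>0)&0x1 = 0x1
flags:1 @ bit 1 → (0xd9>>1)&0x1 = 0x0
type:5 @ bit 2 → (0xd9>>2)&0x1f = 0x16  ←
cnt:1 @ bit 7 → (0xd9>>7)&0x1 = 0x1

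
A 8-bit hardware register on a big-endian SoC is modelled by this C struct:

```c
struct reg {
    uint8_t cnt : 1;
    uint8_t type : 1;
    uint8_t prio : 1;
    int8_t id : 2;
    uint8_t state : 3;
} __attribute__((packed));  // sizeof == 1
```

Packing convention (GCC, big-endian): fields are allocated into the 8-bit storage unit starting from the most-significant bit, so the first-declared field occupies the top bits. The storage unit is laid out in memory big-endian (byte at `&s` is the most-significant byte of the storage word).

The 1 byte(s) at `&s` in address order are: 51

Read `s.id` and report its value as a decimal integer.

-2

[0]=0x51 (big-endian) → word 0x51
cnt [7+:1] = (word>>7) & 0x1 = 0
type [6+:1] = (word>>6) & 0x1 = 1
prio [5+:1] = (word>>5) & 0x1 = 0
id [3+:2] = (word>>3) & 0x3 = 2  ←
state [0+:3] = (word>>0) & 0x7 = 1
id signed 2b, MSB=1: 2 - 4 = -2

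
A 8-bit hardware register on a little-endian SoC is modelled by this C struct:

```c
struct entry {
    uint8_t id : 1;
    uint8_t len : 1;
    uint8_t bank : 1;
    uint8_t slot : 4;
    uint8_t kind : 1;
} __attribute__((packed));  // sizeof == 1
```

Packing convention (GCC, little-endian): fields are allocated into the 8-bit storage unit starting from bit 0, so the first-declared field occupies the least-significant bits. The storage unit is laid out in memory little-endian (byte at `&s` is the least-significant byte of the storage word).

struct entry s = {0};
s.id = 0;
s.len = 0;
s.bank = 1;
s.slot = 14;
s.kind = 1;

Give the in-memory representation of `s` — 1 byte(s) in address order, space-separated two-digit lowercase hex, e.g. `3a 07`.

id (1b) val=0 bits=0x0 at bit 0: 0x00
len (1b) val=0 bits=0x0 at bit 1: 0x00
bank (1b) val=1 bits=0x1 at bit 2: 0x04
slot (4b) val=14 bits=0xe at bit 3: 0x74
kind (1b) val=1 bits=0x1 at bit 7: 0xf4
word = 0xf4 → little-endian bytes:
  [0]=0xf4

f4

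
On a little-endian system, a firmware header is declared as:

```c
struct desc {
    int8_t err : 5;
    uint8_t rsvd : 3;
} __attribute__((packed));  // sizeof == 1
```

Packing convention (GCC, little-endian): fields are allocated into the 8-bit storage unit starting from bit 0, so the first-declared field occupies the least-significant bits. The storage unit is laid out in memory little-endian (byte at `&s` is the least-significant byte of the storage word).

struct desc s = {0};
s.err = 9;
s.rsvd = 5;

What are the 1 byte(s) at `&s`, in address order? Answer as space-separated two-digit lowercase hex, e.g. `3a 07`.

[0+:5] err=9 & 0x1f = 0x9; word=0x09
[5+:3] rsvd=5 & 0x7 = 0x5; word=0xa9
word = 0xa9 → little-endian bytes:
  [0]=0xa9

a9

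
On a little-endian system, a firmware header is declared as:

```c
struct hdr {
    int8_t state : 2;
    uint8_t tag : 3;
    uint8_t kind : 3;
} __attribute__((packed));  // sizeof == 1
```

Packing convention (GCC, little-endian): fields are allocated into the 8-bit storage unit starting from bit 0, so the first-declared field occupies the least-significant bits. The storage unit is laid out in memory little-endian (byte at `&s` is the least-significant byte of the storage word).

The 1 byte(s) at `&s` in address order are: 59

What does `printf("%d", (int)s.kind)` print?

[0]=0x59 (little-endian) → word 0x59
state [0+:2] = (word>>0) & 0x3 = 1
tag [2+:3] = (word>>2) & 0x7 = 6
kind [5+:3] = (word>>5) & 0x7 = 2  ←

2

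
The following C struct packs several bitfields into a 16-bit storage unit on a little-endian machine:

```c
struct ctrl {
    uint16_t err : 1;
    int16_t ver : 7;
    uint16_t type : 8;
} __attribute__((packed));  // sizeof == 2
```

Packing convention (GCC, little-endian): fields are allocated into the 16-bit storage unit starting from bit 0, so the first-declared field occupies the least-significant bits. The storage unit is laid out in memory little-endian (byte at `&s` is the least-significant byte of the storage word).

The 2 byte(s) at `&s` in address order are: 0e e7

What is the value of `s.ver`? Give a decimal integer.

[0]=0x0e [1]=0xe7 (little-endian) → word 0xe70e
err:1 @ bit 0 → (0xe70e>>0)&0x1 = 0x0
ver:7 @ bit 1 → (0xe70e>>1)&0x7f = 0x7  ←
type:8 @ bit 8 → (0xe70e>>8)&0xff = 0xe7
ver signed 7b, MSB=0: value = 7

7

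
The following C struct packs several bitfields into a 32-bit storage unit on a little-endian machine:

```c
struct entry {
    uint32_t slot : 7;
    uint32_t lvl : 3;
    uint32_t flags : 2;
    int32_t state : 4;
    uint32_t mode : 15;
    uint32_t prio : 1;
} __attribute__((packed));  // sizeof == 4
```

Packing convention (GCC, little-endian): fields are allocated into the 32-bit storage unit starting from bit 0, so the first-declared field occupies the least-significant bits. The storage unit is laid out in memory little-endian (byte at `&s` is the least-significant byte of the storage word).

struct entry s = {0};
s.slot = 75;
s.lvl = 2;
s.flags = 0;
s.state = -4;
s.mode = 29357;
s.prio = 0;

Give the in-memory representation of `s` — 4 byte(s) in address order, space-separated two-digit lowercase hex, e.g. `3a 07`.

4b c1 ad 72

[0+:7] slot=75 & 0x7f = 0x4b; word=0x0000004b
[7+:3] lvl=2 & 0x7 = 0x2; word=0x0000014b
[10+:2] flags=0 & 0x3 = 0x0; word=0x0000014b
[12+:4] state=-4 & 0xf = 0xc; word=0x0000c14b
[16+:15] mode=29357 & 0x7fff = 0x72ad; word=0x72adc14b
[31+:1] prio=0 & 0x1 = 0x0; word=0x72adc14b
word = 0x72adc14b → little-endian bytes:
  [0]=0x4b  [1]=0xc1  [2]=0xad  [3]=0x72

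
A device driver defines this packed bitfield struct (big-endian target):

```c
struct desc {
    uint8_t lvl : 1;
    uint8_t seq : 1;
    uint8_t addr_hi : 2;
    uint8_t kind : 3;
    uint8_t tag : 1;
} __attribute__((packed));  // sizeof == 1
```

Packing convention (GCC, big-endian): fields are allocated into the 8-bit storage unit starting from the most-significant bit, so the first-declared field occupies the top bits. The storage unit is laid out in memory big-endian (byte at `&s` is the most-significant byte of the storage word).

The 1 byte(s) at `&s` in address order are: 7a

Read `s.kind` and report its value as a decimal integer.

5

[0]=0x7a (big-endian) → word 0x7a
lvl:1 @ bit 7 → (0x7a>>7)&0x1 = 0x0
seq:1 @ bit 6 → (0x7a>>6)&0x1 = 0x1
addr_hi:2 @ bit 4 → (0x7a>>4)&0x3 = 0x3
kind:3 @ bit 1 → (0x7a>>1)&0x7 = 0x5  ←
tag:1 @ bit 0 → (0x7a>>0)&0x1 = 0x0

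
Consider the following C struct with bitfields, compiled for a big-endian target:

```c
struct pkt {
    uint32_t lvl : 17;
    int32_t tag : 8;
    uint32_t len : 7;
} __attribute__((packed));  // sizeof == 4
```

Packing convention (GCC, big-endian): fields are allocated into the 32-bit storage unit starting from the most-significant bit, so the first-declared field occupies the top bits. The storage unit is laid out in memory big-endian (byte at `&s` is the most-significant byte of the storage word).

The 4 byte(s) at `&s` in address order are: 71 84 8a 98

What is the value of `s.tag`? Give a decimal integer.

21

[0]=0x71 [1]=0x84 [2]=0x8a [3]=0x98 (big-endian) → word 0x71848a98
lvl:17 @ bit 15 → (0x71848a98>>15)&0x1ffff = 0xe309
tag:8 @ bit 7 → (0x71848a98>>7)&0xff = 0x15  ←
len:7 @ bit 0 → (0x71848a98>>0)&0x7f = 0x18
tag signed 8b, MSB=0: value = 21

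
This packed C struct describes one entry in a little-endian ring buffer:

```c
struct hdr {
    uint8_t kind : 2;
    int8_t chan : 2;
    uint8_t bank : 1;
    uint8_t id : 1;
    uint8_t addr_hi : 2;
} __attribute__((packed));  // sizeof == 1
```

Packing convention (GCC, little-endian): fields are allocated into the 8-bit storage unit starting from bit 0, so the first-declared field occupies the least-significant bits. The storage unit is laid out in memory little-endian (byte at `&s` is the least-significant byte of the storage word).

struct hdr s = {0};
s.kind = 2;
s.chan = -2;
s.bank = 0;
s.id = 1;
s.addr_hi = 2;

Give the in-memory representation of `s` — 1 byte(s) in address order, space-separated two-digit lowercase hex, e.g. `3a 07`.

aa

kind (2b) val=2 bits=0x2 at bit 0: 0x02
chan (2b) val=-2 bits=0x2 at bit 2: 0x0a
bank (1b) val=0 bits=0x0 at bit 4: 0x0a
id (1b) val=1 bits=0x1 at bit 5: 0x2a
addr_hi (2b) val=2 bits=0x2 at bit 6: 0xaa
word = 0xaa → little-endian bytes:
  [0]=0xaa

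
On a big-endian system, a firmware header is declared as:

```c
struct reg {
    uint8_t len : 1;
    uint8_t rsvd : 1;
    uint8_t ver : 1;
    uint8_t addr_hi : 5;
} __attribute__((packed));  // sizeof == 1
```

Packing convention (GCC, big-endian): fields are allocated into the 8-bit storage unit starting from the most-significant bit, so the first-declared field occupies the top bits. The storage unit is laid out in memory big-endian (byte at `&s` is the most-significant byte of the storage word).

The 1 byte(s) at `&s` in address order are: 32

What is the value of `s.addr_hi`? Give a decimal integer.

18

[0]=0x32 (big-endian) → word 0x32
len:1 @ bit 7 → (0x32>>7)&0x1 = 0x0
rsvd:1 @ bit 6 → (0x32>>6)&0x1 = 0x0
ver:1 @ bit 5 → (0x32>>5)&0x1 = 0x1
addr_hi:5 @ bit 0 → (0x32>>0)&0x1f = 0x12  ←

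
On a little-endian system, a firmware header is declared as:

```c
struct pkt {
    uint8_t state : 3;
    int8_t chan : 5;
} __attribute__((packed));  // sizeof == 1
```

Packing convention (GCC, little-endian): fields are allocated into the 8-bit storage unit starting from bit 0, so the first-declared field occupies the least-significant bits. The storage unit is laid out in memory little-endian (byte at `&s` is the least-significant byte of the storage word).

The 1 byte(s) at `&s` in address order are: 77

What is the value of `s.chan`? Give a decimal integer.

[0]=0x77 (little-endian) → word 0x77
state [0+:3] = (word>>0) & 0x7 = 7
chan [3+:5] = (word>>3) & 0x1f = 14  ←
chan signed 5b, MSB=0: value = 14

14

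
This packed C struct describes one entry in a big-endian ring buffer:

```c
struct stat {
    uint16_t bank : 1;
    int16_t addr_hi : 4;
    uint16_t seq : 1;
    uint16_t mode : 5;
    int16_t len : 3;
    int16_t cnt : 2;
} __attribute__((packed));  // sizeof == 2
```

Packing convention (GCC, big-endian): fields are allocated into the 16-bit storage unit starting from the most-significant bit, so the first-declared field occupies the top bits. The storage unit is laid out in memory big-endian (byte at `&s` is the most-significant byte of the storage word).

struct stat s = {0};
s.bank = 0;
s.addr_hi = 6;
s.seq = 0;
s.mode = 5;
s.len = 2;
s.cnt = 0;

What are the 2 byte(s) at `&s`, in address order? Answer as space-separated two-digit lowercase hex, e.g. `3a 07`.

bank (1b) val=0 bits=0x0 at bit 15: 0x0000
addr_hi (4b) val=6 bits=0x6 at bit 11: 0x3000
seq (1b) val=0 bits=0x0 at bit 10: 0x3000
mode (5b) val=5 bits=0x5 at bit 5: 0x30a0
len (3b) val=2 bits=0x2 at bit 2: 0x30a8
cnt (2b) val=0 bits=0x0 at bit 0: 0x30a8
word = 0x30a8 → big-endian bytes:
  [0]=0x30  [1]=0xa8

30 a8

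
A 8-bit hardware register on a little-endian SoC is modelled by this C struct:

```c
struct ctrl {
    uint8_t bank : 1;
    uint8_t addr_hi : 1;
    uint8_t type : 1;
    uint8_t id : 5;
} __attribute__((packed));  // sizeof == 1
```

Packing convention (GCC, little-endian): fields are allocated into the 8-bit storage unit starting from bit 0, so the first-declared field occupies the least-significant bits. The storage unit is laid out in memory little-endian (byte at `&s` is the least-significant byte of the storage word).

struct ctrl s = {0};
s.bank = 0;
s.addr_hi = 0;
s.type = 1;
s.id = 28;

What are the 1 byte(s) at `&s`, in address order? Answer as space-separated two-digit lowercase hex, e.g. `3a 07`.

e4

bank:1 = 0 → 0x0 << 0 → word 0x00
addr_hi:1 = 0 → 0x0 << 1 → word 0x00
type:1 = 1 → 0x1 << 2 → word 0x04
id:5 = 28 → 0x1c << 3 → word 0xe4
word = 0xe4 → little-endian bytes:
  [0]=0xe4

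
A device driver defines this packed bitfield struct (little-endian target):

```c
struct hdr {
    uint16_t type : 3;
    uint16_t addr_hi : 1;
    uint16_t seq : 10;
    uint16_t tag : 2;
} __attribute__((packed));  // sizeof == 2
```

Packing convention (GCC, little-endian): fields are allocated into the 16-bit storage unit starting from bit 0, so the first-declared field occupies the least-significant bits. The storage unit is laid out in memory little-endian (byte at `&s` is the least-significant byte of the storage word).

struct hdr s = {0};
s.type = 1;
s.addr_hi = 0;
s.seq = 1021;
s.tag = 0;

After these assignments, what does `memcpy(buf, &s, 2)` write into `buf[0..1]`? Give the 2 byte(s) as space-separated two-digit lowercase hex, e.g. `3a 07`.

d1 3f

type:3 = 1 → 0x1 << 0 → word 0x0001
addr_hi:1 = 0 → 0x0 << 3 → word 0x0001
seq:10 = 1021 → 0x3fd << 4 → word 0x3fd1
tag:2 = 0 → 0x0 << 14 → word 0x3fd1
word = 0x3fd1 → little-endian bytes:
  [0]=0xd1  [1]=0x3f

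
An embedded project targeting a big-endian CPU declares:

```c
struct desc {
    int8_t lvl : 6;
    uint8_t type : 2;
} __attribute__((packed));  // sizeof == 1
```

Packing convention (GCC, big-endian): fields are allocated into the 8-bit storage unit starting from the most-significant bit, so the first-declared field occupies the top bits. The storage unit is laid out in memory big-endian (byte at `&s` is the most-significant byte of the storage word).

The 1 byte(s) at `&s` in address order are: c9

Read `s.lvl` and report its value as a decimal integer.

[0]=0xc9 (big-endian) → word 0xc9
lvl:6 @ bit 2 → (0xc9>>2)&0x3f = 0x32  ←
type:2 @ bit 0 → (0xc9>>0)&0x3 = 0x1
lvl signed 6b, MSB=1: 50 - 64 = -14

-14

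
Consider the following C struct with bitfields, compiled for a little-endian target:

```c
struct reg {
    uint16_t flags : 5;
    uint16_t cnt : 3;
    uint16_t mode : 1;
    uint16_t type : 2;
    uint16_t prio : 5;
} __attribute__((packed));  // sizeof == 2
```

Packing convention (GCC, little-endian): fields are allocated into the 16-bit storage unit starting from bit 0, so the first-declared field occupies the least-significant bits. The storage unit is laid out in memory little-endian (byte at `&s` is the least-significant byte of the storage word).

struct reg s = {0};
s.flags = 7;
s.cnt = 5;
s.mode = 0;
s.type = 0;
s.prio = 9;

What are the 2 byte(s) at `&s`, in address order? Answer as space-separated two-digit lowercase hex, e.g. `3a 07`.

a7 48

flags (5b) val=7 bits=0x7 at bit 0: 0x0007
cnt (3b) val=5 bits=0x5 at bit 5: 0x00a7
mode (1b) val=0 bits=0x0 at bit 8: 0x00a7
type (2b) val=0 bits=0x0 at bit 9: 0x00a7
prio (5b) val=9 bits=0x9 at bit 11: 0x48a7
word = 0x48a7 → little-endian bytes:
  [0]=0xa7  [1]=0x48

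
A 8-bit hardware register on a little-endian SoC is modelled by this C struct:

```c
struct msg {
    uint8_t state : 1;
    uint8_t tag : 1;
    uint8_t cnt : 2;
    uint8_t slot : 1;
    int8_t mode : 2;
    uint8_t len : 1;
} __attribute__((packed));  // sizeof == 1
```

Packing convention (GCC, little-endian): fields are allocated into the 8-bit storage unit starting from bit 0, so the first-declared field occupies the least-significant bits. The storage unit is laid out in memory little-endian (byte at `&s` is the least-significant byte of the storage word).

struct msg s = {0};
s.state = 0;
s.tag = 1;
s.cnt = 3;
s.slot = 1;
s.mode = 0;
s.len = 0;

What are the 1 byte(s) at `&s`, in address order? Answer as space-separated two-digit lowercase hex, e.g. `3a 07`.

1e

state:1 = 0 → 0x0 << 0 → word 0x00
tag:1 = 1 → 0x1 << 1 → word 0x02
cnt:2 = 3 → 0x3 << 2 → word 0x0e
slot:1 = 1 → 0x1 << 4 → word 0x1e
mode:2 = 0 → 0x0 << 5 → word 0x1e
len:1 = 0 → 0x0 << 7 → word 0x1e
word = 0x1e → little-endian bytes:
  [0]=0x1e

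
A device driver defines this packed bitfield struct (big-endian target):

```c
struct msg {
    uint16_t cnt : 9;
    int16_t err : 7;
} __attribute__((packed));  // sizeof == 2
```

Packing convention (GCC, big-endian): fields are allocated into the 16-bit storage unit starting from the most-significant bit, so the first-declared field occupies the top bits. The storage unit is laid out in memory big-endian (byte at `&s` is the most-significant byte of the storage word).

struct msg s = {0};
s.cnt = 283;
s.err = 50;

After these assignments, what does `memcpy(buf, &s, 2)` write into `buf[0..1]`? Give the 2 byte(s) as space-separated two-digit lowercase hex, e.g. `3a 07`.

8d b2

[7+:9] cnt=283 & 0x1ff = 0x11b; word=0x8d80
[0+:7] err=50 & 0x7f = 0x32; word=0x8db2
word = 0x8db2 → big-endian bytes:
  [0]=0x8d  [1]=0xb2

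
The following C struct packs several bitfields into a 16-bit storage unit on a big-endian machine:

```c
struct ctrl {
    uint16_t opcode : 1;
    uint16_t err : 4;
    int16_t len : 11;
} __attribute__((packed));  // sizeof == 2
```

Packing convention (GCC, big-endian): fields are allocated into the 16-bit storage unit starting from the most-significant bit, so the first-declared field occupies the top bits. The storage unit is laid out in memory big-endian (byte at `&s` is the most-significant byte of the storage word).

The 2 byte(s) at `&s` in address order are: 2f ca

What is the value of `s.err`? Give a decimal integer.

[0]=0x2f [1]=0xca (big-endian) → word 0x2fca
opcode:1 @ bit 15 → (0x2fca>>15)&0x1 = 0x0
err:4 @ bit 11 → (0x2fca>>11)&0xf = 0x5  ←
len:11 @ bit 0 → (0x2fca>>0)&0x7ff = 0x7ca

5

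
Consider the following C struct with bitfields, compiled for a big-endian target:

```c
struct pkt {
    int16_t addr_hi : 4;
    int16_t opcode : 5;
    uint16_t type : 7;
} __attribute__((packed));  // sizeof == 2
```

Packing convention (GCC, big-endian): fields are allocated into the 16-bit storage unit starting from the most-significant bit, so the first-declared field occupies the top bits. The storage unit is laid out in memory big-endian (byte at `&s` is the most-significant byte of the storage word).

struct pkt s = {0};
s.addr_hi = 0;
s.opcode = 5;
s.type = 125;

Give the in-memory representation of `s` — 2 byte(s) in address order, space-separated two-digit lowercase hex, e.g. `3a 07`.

addr_hi (4b) val=0 bits=0x0 at bit 12: 0x0000
opcode (5b) val=5 bits=0x5 at bit 7: 0x0280
type (7b) val=125 bits=0x7d at bit 0: 0x02fd
word = 0x02fd → big-endian bytes:
  [0]=0x02  [1]=0xfd

02 fd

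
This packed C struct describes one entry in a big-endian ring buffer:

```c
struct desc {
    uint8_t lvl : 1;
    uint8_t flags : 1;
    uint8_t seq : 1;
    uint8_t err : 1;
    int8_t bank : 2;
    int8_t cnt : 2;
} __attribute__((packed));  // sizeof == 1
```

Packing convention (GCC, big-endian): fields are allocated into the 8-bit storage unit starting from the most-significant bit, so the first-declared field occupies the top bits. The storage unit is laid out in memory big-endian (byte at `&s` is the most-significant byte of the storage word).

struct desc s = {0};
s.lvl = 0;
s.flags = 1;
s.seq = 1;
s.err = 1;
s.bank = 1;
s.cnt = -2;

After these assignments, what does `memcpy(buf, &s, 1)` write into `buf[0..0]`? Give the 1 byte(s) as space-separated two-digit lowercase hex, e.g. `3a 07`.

[7+:1] lvl=0 & 0x1 = 0x0; word=0x00
[6+:1] flags=1 & 0x1 = 0x1; word=0x40
[5+:1] seq=1 & 0x1 = 0x1; word=0x60
[4+:1] err=1 & 0x1 = 0x1; word=0x70
[2+:2] bank=1 & 0x3 = 0x1; word=0x74
[0+:2] cnt=-2 & 0x3 = 0x2; word=0x76
word = 0x76 → big-endian bytes:
  [0]=0x76

76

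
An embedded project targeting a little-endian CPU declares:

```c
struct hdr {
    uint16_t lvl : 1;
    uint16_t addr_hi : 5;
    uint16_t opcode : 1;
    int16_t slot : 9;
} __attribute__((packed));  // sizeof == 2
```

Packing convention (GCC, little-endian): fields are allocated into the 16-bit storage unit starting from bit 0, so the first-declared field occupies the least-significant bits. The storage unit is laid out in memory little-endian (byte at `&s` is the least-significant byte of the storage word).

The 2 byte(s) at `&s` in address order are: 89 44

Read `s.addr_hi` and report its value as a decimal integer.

4

[0]=0x89 [1]=0x44 (little-endian) → word 0x4489
lvl [0+:1] = (word>>0) & 0x1 = 1
addr_hi [1+:5] = (word>>1) & 0x1f = 4  ←
opcode [6+:1] = (word>>6) & 0x1 = 0
slot [7+:9] = (word>>7) & 0x1ff = 137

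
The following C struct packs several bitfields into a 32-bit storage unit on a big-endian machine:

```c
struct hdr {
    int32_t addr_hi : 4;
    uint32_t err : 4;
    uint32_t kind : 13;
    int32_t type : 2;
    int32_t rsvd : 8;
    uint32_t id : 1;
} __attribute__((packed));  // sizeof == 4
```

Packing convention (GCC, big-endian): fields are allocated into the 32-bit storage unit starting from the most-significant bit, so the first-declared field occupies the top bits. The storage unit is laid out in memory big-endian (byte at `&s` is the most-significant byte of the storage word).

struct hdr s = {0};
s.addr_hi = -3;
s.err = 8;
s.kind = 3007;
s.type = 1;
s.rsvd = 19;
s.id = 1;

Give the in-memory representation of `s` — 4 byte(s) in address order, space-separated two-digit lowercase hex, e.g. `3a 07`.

d8 5d fa 27

[28+:4] addr_hi=-3 & 0xf = 0xd; word=0xd0000000
[24+:4] err=8 & 0xf = 0x8; word=0xd8000000
[11+:13] kind=3007 & 0x1fff = 0xbbf; word=0xd85df800
[9+:2] type=1 & 0x3 = 0x1; word=0xd85dfa00
[1+:8] rsvd=19 & 0xff = 0x13; word=0xd85dfa26
[0+:1] id=1 & 0x1 = 0x1; word=0xd85dfa27
word = 0xd85dfa27 → big-endian bytes:
  [0]=0xd8  [1]=0x5d  [2]=0xfa  [3]=0x27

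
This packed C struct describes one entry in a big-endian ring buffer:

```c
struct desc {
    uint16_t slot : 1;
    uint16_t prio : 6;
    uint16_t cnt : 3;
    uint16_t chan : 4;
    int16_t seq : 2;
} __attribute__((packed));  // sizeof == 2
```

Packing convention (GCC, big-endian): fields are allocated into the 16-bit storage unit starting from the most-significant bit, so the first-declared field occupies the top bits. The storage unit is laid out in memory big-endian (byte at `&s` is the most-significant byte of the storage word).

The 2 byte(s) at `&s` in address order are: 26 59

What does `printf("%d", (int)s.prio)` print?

[0]=0x26 [1]=0x59 (big-endian) → word 0x2659
slot [15+:1] = (word>>15) & 0x1 = 0
prio [9+:6] = (word>>9) & 0x3f = 19  ←
cnt [6+:3] = (word>>6) & 0x7 = 1
chan [2+:4] = (word>>2) & 0xf = 6
seq [0+:2] = (word>>0) & 0x3 = 1

19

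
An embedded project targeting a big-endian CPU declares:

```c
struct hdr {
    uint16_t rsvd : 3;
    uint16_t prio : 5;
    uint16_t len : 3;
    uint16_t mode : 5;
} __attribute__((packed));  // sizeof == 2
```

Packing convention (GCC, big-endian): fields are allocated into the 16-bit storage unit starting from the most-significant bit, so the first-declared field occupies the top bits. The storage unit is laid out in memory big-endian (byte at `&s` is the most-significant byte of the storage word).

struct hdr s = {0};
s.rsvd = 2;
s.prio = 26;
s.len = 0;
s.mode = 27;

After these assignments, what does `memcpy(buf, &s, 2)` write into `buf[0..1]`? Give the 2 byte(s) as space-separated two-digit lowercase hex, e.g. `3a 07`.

5a 1b

rsvd (3b) val=2 bits=0x2 at bit 13: 0x4000
prio (5b) val=26 bits=0x1a at bit 8: 0x5a00
len (3b) val=0 bits=0x0 at bit 5: 0x5a00
mode (5b) val=27 bits=0x1b at bit 0: 0x5a1b
word = 0x5a1b → big-endian bytes:
  [0]=0x5a  [1]=0x1b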